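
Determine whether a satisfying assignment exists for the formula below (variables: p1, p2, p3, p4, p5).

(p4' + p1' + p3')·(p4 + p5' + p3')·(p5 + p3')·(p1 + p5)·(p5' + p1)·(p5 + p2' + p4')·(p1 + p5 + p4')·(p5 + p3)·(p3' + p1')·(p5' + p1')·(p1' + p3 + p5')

No

Suppose p5 = 1.
Unit clause (p1) forces p1 = 1.
But (p1') is also a unit clause — contradiction.
Undo p5 and try p5 = 0.
Unit clause (p3') forces p3 = 0.
But (p3) is also a unit clause — contradiction.
Either choice for p5 ends in contradiction.
No assignment satisfies every clause.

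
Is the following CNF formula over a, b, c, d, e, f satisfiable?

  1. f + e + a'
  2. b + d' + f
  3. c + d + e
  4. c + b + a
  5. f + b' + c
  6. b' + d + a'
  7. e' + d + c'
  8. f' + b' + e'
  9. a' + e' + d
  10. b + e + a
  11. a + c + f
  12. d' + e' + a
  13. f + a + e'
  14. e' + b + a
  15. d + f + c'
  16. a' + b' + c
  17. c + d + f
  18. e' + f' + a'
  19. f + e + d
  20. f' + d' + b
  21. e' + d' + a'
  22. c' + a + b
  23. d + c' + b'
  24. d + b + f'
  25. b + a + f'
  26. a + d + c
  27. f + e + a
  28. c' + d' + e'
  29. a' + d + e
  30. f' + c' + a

Yes, satisfiable

Branch on f: set f = 1.
Branch on b: set b = 1.
From the singleton clause (e'), e = 0.
Branch on c: set c = 0.
From the singleton clause (d), d = 1.
From the singleton clause (a'), a = 0.
This assignment satisfies each clause.
A satisfying assignment: a ↦ 0, b ↦ 1, c ↦ 0, d ↦ 1, e ↦ 0, f ↦ 1.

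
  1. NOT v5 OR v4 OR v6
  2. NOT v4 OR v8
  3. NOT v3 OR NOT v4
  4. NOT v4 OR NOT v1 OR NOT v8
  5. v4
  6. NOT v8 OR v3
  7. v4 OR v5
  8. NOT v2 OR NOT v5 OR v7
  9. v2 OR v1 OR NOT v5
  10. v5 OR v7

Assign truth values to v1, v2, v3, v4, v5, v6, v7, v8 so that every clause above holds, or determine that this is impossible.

From the singleton clause (v4), v4 = true.
From the singleton clause (v8), v8 = true.
From the singleton clause (NOT v3), v3 = false.
But (v3) is also a unit clause — contradiction.

UNSATISFIABLE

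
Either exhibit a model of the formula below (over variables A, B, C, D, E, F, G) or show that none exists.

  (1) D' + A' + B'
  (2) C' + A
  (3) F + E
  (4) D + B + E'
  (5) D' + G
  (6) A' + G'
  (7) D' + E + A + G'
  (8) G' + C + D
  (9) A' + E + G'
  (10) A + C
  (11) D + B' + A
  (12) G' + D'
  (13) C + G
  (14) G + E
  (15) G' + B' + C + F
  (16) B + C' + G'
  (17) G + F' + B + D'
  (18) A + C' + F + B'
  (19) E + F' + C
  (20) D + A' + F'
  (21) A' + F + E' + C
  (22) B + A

A ↦ 1; B ↦ 1; C ↦ 1; D ↦ 0; E ↦ 1; F ↦ 0; G ↦ 0

Branch on C: set C = 1.
The clause (A) is unit, so A = 1.
The clause (G') is unit, so G = 0.
The clause (D') is unit, so D = 0.
The clause (E) is unit, so E = 1.
The clause (B) is unit, so B = 1.
The clause (F') is unit, so F = 0.
This assignment satisfies each clause.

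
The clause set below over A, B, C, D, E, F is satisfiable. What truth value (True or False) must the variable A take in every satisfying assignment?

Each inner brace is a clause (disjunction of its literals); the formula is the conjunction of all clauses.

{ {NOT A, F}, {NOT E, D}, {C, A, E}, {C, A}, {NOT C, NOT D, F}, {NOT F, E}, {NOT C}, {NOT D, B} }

True

Suppose A = false.
From the singleton clause (C), C = true.
Now (NOT C) is unsatisfied and unit — conflict.
So every satisfying assignment has A = True.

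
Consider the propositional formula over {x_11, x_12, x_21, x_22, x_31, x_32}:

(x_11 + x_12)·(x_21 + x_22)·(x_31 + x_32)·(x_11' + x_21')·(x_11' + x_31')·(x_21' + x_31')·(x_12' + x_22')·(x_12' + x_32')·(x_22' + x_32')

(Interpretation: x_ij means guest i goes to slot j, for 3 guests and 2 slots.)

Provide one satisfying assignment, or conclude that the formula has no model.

UNSATISFIABLE

Branch on x_11: set x_11 = 1.
From the singleton clause (x_21'), x_21 = 0.
From the singleton clause (x_22), x_22 = 1.
From the singleton clause (x_31'), x_31 = 0.
From the singleton clause (x_32), x_32 = 1.
That conflicts with the unit clause (x_32').
So x_11 must be the other value — set x_11 = 0.
From the singleton clause (x_12), x_12 = 1.
From the singleton clause (x_22'), x_22 = 0.
From the singleton clause (x_21), x_21 = 1.
From the singleton clause (x_31'), x_31 = 0.
From the singleton clause (x_32), x_32 = 1.
That conflicts with the unit clause (x_32').
Either choice for x_11 ends in contradiction.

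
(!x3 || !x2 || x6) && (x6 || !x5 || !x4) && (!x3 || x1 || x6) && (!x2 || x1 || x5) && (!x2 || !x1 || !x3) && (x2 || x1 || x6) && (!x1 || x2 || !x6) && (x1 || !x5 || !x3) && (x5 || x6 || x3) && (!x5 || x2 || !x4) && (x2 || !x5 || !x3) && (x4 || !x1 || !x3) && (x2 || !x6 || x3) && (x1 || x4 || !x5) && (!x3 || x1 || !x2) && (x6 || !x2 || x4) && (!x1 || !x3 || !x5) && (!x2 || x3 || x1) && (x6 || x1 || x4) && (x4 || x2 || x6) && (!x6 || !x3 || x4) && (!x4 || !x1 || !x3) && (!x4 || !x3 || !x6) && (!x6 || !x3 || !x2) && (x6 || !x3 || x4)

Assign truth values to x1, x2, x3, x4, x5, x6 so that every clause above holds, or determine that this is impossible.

Case x3 = false:
Case x5 = true:
Case x6 = true:
(x2) alone gives x2 = true.
(x1) alone gives x1 = true.
No clause remains; x4 is free.

x1: true, x2: true, x3: false, x4: false, x5: true, x6: true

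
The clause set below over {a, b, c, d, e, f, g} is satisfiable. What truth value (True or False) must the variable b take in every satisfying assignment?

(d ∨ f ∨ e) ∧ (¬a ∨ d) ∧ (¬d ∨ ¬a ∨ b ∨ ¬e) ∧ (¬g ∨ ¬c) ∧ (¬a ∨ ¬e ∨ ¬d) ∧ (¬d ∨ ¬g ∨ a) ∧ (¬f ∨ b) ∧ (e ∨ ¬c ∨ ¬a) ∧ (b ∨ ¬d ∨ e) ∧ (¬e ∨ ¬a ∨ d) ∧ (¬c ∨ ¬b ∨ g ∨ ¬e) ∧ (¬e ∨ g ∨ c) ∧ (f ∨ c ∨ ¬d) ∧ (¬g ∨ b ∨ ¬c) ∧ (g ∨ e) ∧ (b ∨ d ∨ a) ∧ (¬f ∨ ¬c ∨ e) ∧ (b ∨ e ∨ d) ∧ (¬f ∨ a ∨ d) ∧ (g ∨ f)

True

Suppose b = False.
(¬f) alone gives f = False.
(g) alone gives g = True.
(¬c) alone gives c = False.
(¬d) alone gives d = False.
(e) alone gives e = True.
(¬a) alone gives a = False.
That conflicts with the unit clause (a).
So every satisfying assignment has b = True.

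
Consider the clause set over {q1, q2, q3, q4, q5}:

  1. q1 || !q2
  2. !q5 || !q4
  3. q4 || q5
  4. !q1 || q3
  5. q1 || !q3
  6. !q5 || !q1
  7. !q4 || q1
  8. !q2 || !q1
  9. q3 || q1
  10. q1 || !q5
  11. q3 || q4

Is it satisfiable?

Yes

Suppose q1 = true.
From the singleton clause (q3), q3 = true.
From the singleton clause (!q5), q5 = false.
From the singleton clause (q4), q4 = true.
From the singleton clause (!q2), q2 = false.
Every clause now holds.
A satisfying assignment: q1 ↦ true,  q2 ↦ false,  q3 ↦ true,  q4 ↦ true,  q5 ↦ false.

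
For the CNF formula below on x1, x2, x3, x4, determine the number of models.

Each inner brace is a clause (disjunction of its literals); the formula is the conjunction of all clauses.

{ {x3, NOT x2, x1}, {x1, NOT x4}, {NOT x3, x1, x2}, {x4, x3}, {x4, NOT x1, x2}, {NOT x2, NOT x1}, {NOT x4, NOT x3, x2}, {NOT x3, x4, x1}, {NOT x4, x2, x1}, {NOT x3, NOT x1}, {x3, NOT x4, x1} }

There are 2^4 = 16 truth assignments over (x1, x2, x3, x4).
Check each against the 11 clauses (columns in the order x1, x2, x3, x4):
  F F F F  ✗ fails (x4 OR x3)
  F F F T  ✗ fails (x1 OR NOT x4)
  F F T F  ✗ fails (NOT x3 OR x1 OR x2)
  F F T T  ✗ fails (x1 OR NOT x4)
  F T F F  ✗ fails (x3 OR NOT x2 OR x1)
  F T F T  ✗ fails (x3 OR NOT x2 OR x1)
  F T T F  ✗ fails (NOT x3 OR x4 OR x1)
  F T T T  ✗ fails (x1 OR NOT x4)
  T F F F  ✗ fails (x4 OR x3)
  T F F T  ✓ satisfies all
  T F T F  ✗ fails (x4 OR NOT x1 OR x2)
  T F T T  ✗ fails (NOT x4 OR NOT x3 OR x2)
  T T F F  ✗ fails (x4 OR x3)
  T T F T  ✗ fails (NOT x2 OR NOT x1)
  T T T F  ✗ fails (NOT x2 OR NOT x1)
  T T T T  ✗ fails (NOT x2 OR NOT x1)
1 of the 16 rows is a model.

1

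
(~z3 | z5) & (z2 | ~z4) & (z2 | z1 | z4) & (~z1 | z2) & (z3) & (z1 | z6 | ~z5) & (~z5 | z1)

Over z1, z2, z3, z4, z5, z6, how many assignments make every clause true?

4

There are 2^6 = 64 truth assignments over (z1, z2, z3, z4, z5, z6).
Split on z5. With z5 = 1, the clauses containing z5 are satisfied and ~z5 drops from the rest; 4 of the 2^5 = 32 assignments to the other variables satisfy what remains.
With z5 = 0, by the same count on the reduced clause set, 0 assignments work.
(One model: z1=T, z2=T, z3=T, z4=F, z5=T, z6=F.)
Total: 4 + 0 = 4.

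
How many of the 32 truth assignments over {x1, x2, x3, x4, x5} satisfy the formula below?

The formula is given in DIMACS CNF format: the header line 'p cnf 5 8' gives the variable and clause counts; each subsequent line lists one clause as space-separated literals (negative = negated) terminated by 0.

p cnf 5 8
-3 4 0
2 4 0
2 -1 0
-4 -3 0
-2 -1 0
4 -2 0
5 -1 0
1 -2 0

2

There are 2^5 = 32 truth assignments over (x1, x2, x3, x4, x5).
Split on x5. With x5 = True, the clauses containing x5 are satisfied and ¬x5 drops from the rest; 1 of the 2^4 = 16 assignments to the other variables satisfy what remains.
With x5 = False, by the same count on the reduced clause set, 1 assignment works.
Total: 1 + 1 = 2.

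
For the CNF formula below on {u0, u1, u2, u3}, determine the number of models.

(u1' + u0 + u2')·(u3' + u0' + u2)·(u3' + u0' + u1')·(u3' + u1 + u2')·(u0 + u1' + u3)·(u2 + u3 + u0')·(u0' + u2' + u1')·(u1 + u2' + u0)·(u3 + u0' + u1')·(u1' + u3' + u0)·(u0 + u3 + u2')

There are 2^4 = 16 truth assignments over (u0, u1, u2, u3).
Check each against the 11 clauses (columns in the order u0, u1, u2, u3):
  F F F F  ✓ satisfies all
  F F F T  ✓ satisfies all
  F F T F  ✗ fails (u1 + u2' + u0)
  F F T T  ✗ fails (u3' + u1 + u2')
  F T F F  ✗ fails (u0 + u1' + u3)
  F T F T  ✗ fails (u1' + u3' + u0)
  F T T F  ✗ fails (u1' + u0 + u2')
  F T T T  ✗ fails (u1' + u0 + u2')
  T F F F  ✗ fails (u2 + u3 + u0')
  T F F T  ✗ fails (u3' + u0' + u2)
  T F T F  ✓ satisfies all
  T F T T  ✗ fails (u3' + u1 + u2')
  T T F F  ✗ fails (u2 + u3 + u0')
  T T F T  ✗ fails (u3' + u0' + u2)
  T T T F  ✗ fails (u0' + u2' + u1')
  T T T T  ✗ fails (u3' + u0' + u1')
3 of the 16 rows are models.

3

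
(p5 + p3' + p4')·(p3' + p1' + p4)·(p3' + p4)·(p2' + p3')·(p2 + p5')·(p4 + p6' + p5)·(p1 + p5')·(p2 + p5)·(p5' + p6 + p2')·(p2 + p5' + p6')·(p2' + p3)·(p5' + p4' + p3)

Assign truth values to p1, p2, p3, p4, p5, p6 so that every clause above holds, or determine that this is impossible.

Branch on p3: set p3 = 0.
From the singleton clause (p2'), p2 = 0.
From the singleton clause (p5'), p5 = 0.
Now (p5) is unsatisfied and unit — conflict.
Undo p3 and try p3 = 1.
From the singleton clause (p4), p4 = 1.
From the singleton clause (p5), p5 = 1.
From the singleton clause (p2'), p2 = 0.
Now (p2) is unsatisfied and unit — conflict.
Either choice for p3 ends in contradiction.

UNSATISFIABLE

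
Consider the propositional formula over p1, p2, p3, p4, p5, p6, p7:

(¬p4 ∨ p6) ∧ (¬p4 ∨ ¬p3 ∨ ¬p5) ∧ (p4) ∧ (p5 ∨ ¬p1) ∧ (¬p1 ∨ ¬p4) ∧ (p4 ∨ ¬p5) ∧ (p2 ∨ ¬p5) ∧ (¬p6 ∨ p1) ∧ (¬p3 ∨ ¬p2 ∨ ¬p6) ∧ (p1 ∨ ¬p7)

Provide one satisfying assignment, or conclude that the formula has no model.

UNSATISFIABLE

The clause (p4) is unit, so p4 = True.
The clause (p6) is unit, so p6 = True.
The clause (¬p1) is unit, so p1 = False.
That conflicts with the unit clause (p1).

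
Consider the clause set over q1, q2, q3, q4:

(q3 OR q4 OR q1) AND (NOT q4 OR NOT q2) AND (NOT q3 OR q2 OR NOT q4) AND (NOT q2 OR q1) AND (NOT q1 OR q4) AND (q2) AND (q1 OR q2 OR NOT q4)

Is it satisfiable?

Unsatisfiable

The clause (q2) is unit, so q2 = true.
The clause (NOT q4) is unit, so q4 = false.
The clause (q1) is unit, so q1 = true.
Now (NOT q1) is unsatisfied and unit — conflict.
No assignment satisfies every clause.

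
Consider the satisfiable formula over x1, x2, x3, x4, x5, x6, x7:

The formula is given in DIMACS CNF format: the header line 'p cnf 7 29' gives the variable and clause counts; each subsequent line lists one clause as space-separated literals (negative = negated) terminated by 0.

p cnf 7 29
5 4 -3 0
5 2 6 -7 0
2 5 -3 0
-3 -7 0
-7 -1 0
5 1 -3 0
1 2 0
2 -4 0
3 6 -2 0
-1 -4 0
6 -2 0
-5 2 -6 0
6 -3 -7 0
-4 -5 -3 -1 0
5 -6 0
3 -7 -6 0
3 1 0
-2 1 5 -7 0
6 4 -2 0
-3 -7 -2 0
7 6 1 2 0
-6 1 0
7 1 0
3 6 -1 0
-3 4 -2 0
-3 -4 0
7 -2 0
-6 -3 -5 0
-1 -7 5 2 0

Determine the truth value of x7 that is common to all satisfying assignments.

Suppose x7 = True.
(¬x3) alone gives x3 = False.
(¬x1) alone gives x1 = False.
Now (x1) is unsatisfied and unit — conflict.
So every satisfying assignment has x7 = False.

False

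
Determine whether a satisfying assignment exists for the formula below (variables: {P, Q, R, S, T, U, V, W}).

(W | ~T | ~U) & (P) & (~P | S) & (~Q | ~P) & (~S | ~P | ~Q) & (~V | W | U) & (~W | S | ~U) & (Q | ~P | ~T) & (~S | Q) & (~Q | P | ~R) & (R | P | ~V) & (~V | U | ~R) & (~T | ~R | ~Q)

Unsatisfiable

(P) alone gives P = 1.
(S) alone gives S = 1.
(~Q) alone gives Q = 0.
But (Q) is also a unit clause — contradiction.
No assignment satisfies every clause.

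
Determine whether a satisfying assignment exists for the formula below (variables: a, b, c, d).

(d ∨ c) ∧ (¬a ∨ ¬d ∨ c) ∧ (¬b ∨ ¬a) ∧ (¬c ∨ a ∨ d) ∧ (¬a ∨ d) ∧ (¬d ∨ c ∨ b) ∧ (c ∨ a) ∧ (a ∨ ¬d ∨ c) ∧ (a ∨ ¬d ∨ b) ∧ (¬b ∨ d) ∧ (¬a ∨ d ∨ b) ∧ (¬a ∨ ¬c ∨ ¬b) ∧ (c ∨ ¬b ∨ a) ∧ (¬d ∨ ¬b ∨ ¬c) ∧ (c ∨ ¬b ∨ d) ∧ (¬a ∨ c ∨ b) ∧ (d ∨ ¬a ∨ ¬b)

Yes, satisfiable

Try d = True.
Try a = True.
From the singleton clause (c), c = True.
From the singleton clause (¬b), b = False.
Every clause now holds.
A satisfying assignment: a=True, b=False, c=True, d=True.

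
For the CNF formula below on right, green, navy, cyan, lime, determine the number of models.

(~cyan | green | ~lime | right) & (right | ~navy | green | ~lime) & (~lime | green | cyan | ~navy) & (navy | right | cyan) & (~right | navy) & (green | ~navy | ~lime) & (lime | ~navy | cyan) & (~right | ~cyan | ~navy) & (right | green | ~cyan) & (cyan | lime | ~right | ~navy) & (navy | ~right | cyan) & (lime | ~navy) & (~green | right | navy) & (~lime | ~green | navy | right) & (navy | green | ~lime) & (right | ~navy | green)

3

There are 2^5 = 32 truth assignments over (right, green, navy, cyan, lime).
Split on right. With right = 1, the clauses containing right are satisfied and ~right drops from the rest; 1 of the 2^4 = 16 assignments to the other variables satisfy what remains.
With right = 0, by the same count on the reduced clause set, 2 assignments work.
(One model: right=F, green=T, navy=T, cyan=F, lime=T.)
Total: 1 + 2 = 3.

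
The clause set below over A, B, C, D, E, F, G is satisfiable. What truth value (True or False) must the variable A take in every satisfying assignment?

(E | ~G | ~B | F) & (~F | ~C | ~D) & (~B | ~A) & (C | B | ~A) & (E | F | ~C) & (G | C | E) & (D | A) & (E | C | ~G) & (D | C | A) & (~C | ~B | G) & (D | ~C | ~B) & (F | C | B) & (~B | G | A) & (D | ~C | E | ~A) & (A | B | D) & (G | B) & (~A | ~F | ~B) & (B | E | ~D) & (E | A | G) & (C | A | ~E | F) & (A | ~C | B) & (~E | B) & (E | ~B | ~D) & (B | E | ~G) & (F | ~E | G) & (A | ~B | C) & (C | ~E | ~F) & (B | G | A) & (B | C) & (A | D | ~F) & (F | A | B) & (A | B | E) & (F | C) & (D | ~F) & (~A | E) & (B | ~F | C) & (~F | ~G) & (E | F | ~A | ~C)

False

Suppose A = 1.
(~B) alone gives B = 0.
(C) alone gives C = 1.
(G) alone gives G = 1.
(~E) alone gives E = 0.
That conflicts with the unit clause (E).
So every satisfying assignment has A = False.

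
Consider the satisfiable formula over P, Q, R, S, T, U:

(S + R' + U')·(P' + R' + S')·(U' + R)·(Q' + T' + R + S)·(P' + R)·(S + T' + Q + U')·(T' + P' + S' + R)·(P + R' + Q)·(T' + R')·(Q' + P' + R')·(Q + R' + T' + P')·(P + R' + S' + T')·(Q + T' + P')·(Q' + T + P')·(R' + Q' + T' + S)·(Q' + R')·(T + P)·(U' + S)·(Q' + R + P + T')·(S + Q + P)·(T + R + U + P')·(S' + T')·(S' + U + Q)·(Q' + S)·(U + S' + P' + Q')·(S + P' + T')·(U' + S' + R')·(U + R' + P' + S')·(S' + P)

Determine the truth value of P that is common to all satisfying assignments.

True

Suppose P = 0.
From the singleton clause (T), T = 1.
From the singleton clause (R'), R = 0.
From the singleton clause (U'), U = 0.
From the singleton clause (Q'), Q = 0.
From the singleton clause (S), S = 1.
That conflicts with the unit clause (S').
So every satisfying assignment has P = True.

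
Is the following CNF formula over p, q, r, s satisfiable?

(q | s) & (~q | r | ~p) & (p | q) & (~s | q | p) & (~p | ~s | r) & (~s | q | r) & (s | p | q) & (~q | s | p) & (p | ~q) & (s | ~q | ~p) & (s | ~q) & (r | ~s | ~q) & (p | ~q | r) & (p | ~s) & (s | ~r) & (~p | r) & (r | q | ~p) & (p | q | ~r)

Satisfiable

Branch on q: set q = 0.
From the singleton clause (s), s = 1.
From the singleton clause (p), p = 1.
From the singleton clause (r), r = 1.
All clauses are satisfied.
A satisfying assignment: p=1,  q=0,  r=1,  s=1.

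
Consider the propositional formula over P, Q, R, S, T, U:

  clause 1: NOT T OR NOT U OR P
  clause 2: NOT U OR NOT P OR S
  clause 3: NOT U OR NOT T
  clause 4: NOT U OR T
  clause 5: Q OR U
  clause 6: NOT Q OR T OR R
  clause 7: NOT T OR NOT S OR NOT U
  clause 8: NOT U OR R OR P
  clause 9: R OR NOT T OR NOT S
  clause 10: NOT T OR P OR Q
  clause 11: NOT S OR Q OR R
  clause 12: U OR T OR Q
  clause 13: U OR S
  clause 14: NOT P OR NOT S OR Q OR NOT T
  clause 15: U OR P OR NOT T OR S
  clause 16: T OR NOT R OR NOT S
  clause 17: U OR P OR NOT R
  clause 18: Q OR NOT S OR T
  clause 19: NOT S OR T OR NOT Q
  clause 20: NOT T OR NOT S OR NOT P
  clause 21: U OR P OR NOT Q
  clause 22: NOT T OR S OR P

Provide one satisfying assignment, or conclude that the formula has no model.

Branch on U: set U = false.
From the singleton clause (Q), Q = true.
From the singleton clause (S), S = true.
From the singleton clause (T), T = true.
From the singleton clause (R), R = true.
From the singleton clause (P), P = true.
That conflicts with the unit clause (NOT P).
So U must be the other value — set U = true.
From the singleton clause (NOT T), T = false.
That conflicts with the unit clause (T).
Neither U = true nor U = false works.

UNSATISFIABLE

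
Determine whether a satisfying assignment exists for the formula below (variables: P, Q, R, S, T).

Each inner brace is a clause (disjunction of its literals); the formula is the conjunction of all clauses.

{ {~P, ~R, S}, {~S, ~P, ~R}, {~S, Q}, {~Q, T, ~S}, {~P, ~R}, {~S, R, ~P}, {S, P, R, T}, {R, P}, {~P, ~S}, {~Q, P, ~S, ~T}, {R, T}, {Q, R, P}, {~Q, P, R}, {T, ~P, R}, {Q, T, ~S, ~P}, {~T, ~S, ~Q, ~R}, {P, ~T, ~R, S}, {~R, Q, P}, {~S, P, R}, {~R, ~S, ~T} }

Try S = 0.
Try P = 1.
(~R) alone gives R = 0.
(T) alone gives T = 1.
Every clause is now satisfied; Q is unconstrained.
A satisfying assignment: P ↦ 1, Q ↦ 0, R ↦ 0, S ↦ 0, T ↦ 1.

Yes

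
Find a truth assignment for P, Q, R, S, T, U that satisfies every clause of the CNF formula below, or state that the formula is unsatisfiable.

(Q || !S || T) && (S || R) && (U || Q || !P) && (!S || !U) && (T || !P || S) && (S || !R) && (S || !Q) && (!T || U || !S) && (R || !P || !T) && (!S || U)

Branch on S: set S = true.
(!U) alone gives U = false.
But (U) is also a unit clause — contradiction.
Undo S and try S = false.
(R) alone gives R = true.
But (!R) is also a unit clause — contradiction.
Both values of S lead to a conflict.

UNSATISFIABLE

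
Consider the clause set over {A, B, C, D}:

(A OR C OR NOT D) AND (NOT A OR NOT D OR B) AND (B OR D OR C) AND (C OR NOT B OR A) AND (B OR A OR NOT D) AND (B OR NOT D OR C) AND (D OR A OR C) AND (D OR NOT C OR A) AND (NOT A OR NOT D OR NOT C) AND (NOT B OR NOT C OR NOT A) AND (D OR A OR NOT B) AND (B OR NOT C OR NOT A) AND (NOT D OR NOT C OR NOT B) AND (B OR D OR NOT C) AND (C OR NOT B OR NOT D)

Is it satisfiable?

Branch on A: set A = true.
Branch on D: set D = false.
Branch on B: set B = true.
Unit clause (NOT C) forces C = false.
All clauses are satisfied.
A satisfying assignment: A=true,  B=true,  C=false,  D=false.

Satisfiable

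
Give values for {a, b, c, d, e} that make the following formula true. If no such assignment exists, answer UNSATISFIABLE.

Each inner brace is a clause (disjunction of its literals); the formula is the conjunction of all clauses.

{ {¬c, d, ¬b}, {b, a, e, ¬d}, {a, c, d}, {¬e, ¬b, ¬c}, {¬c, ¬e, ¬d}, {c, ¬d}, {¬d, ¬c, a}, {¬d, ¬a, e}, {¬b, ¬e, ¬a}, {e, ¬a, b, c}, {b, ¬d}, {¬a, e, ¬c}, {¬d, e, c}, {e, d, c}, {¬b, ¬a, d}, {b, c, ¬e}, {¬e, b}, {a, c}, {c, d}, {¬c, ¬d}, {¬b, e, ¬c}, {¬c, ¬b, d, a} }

Suppose c = True.
From the singleton clause (¬d), d = False.
From the singleton clause (¬b), b = False.
From the singleton clause (¬e), e = False.
From the singleton clause (¬a), a = False.
This assignment satisfies each clause.

a ↦ False, b ↦ False, c ↦ True, d ↦ False, e ↦ False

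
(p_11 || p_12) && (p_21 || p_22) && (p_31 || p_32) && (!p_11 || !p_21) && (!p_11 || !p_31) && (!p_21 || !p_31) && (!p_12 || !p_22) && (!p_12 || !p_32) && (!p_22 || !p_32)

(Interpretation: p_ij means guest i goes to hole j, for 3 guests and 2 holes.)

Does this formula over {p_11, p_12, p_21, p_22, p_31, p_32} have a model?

Branch on p_11: set p_11 = true.
The clause (!p_21) is unit, so p_21 = false.
The clause (p_22) is unit, so p_22 = true.
The clause (!p_31) is unit, so p_31 = false.
The clause (p_32) is unit, so p_32 = true.
But (!p_32) is also a unit clause — contradiction.
Undo p_11 and try p_11 = false.
The clause (p_12) is unit, so p_12 = true.
The clause (!p_22) is unit, so p_22 = false.
The clause (p_21) is unit, so p_21 = true.
The clause (!p_31) is unit, so p_31 = false.
The clause (p_32) is unit, so p_32 = true.
But (!p_32) is also a unit clause — contradiction.
Either choice for p_11 ends in contradiction.
No assignment satisfies every clause.

No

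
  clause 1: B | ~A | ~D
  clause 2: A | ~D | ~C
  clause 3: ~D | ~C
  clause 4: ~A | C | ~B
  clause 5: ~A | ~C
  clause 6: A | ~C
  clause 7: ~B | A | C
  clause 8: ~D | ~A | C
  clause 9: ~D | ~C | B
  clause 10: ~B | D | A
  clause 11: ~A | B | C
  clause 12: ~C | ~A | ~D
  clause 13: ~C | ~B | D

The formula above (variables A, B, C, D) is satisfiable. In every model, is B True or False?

Suppose B = 1.
Case D = 0:
From the singleton clause (A), A = 1.
From the singleton clause (C), C = 1.
Now (~C) is unsatisfied and unit — conflict.
That branch fails; take D = 1 instead.
From the singleton clause (~C), C = 0.
From the singleton clause (~A), A = 0.
Now (A) is unsatisfied and unit — conflict.
Neither D = 1 nor D = 0 works.
So every satisfying assignment has B = False.

False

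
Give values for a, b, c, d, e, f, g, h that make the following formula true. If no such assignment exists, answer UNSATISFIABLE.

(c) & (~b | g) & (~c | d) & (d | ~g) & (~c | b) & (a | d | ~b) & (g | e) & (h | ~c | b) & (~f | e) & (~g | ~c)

UNSATISFIABLE

The clause (c) is unit, so c = 1.
The clause (d) is unit, so d = 1.
The clause (b) is unit, so b = 1.
The clause (g) is unit, so g = 1.
Now (~g) is unsatisfied and unit — conflict.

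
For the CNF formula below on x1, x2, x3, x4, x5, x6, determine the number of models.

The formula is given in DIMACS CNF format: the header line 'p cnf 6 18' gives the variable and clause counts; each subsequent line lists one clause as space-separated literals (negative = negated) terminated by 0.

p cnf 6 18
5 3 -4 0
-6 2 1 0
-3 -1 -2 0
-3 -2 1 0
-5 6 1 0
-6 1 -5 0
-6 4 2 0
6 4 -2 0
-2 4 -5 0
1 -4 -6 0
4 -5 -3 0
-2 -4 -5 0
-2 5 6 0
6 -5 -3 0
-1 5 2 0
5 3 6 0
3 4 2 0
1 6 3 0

7

There are 2^6 = 64 truth assignments over (x1, x2, x3, x4, x5, x6).
Split on x1. With x1 = True, the clauses containing x1 are satisfied and ¬x1 drops from the rest; 4 of the 2^5 = 32 assignments to the other variables satisfy what remains.
With x1 = False, by the same count on the reduced clause set, 3 assignments work.
Total: 4 + 3 = 7.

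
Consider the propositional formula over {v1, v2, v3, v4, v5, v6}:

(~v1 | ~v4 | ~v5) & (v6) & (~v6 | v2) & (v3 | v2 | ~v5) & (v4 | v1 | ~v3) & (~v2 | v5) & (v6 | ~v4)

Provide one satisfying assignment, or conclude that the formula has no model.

v1: 0, v2: 1, v3: 0, v4: 1, v5: 1, v6: 1

From the singleton clause (v6), v6 = 1.
From the singleton clause (v2), v2 = 1.
From the singleton clause (v5), v5 = 1.
Try v1 = 0.
Try v4 = 1.
All clauses hold; v3 can take either value.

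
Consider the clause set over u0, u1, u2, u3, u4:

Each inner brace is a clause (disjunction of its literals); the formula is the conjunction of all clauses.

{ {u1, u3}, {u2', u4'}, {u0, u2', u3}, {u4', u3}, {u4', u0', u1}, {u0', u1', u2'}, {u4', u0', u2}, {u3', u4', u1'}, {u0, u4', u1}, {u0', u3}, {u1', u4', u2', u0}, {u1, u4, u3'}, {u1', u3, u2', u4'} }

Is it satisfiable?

Satisfiable

Branch on u1: set u1 = 1.
Branch on u2: set u2 = 0.
Branch on u4: set u4 = 0.
Branch on u0: set u0 = 0.
All clauses hold; u3 can take either value.
A satisfying assignment: u0: 0,  u1: 1,  u2: 0,  u3: 0,  u4: 0.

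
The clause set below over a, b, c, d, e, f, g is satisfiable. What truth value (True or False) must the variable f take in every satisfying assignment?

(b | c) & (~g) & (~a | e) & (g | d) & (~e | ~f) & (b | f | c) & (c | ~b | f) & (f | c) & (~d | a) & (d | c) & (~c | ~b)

False

Suppose f = 1.
The clause (~g) is unit, so g = 0.
The clause (d) is unit, so d = 1.
The clause (~e) is unit, so e = 0.
The clause (~a) is unit, so a = 0.
That conflicts with the unit clause (a).
So every satisfying assignment has f = False.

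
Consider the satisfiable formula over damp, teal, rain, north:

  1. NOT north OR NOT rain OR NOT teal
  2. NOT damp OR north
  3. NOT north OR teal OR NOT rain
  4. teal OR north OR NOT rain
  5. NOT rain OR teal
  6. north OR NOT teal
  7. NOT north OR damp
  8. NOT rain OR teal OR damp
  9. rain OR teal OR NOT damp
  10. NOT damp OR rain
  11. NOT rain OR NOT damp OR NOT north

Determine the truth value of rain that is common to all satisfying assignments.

False

Suppose rain = true.
The clause (teal) is unit, so teal = true.
The clause (NOT north) is unit, so north = false.
That conflicts with the unit clause (north).
So every satisfying assignment has rain = False.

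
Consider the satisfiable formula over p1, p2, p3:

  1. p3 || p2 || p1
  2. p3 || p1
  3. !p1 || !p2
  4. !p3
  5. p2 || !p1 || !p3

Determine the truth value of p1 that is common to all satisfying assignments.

Suppose p1 = false.
From the singleton clause (p3), p3 = true.
But (!p3) is also a unit clause — contradiction.
So every satisfying assignment has p1 = True.

True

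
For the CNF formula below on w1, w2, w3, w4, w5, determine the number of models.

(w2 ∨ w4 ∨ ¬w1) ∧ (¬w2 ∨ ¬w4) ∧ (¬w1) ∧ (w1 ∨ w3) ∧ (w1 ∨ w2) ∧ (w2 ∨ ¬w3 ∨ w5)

2

There are 2^5 = 32 truth assignments over (w1, w2, w3, w4, w5).
Split on w3. With w3 = True, the clauses containing w3 are satisfied and ¬w3 drops from the rest; 2 of the 2^4 = 16 assignments to the other variables satisfy what remains.
With w3 = False, by the same count on the reduced clause set, 0 assignments work.
(One model: w1=F, w2=T, w3=T, w4=F, w5=F.)
Total: 2 + 0 = 2.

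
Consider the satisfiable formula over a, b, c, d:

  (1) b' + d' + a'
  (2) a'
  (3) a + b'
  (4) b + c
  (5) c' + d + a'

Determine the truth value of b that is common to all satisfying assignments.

Suppose b = 1.
(a') alone gives a = 0.
But (a) is also a unit clause — contradiction.
So every satisfying assignment has b = False.

False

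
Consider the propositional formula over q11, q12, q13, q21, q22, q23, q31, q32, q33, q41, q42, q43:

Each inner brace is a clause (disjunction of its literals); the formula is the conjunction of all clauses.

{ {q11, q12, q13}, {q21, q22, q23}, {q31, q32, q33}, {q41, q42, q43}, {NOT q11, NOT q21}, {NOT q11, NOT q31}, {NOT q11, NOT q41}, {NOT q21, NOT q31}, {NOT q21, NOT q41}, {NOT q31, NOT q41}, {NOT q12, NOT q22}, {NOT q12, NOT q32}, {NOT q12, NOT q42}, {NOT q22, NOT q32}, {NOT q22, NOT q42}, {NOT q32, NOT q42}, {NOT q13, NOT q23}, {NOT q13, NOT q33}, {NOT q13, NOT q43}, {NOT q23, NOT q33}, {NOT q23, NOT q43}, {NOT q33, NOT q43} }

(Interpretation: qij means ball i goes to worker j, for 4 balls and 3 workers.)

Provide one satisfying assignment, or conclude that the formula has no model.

UNSATISFIABLE

Suppose q11 = false.
Suppose q12 = true.
(NOT q22) alone gives q22 = false.
(NOT q32) alone gives q32 = false.
(NOT q42) alone gives q42 = false.
Suppose q21 = true.
(NOT q31) alone gives q31 = false.
(q33) alone gives q33 = true.
(NOT q41) alone gives q41 = false.
(q43) alone gives q43 = true.
That conflicts with the unit clause (NOT q43).
So q21 must be the other value — set q21 = false.
(q23) alone gives q23 = true.
(NOT q13) alone gives q13 = false.
(NOT q33) alone gives q33 = false.
(q31) alone gives q31 = true.
(NOT q41) alone gives q41 = false.
(q43) alone gives q43 = true.
That conflicts with the unit clause (NOT q43).
Neither q21 = true nor q21 = false works.
So q12 must be the other value — set q12 = false.
(q13) alone gives q13 = true.
(NOT q23) alone gives q23 = false.
(NOT q33) alone gives q33 = false.
(NOT q43) alone gives q43 = false.
Suppose q21 = true.
(NOT q31) alone gives q31 = false.
(q32) alone gives q32 = true.
(NOT q41) alone gives q41 = false.
(q42) alone gives q42 = true.
That conflicts with the unit clause (NOT q42).
So q21 must be the other value — set q21 = false.
(q22) alone gives q22 = true.
(NOT q32) alone gives q32 = false.
(q31) alone gives q31 = true.
(NOT q41) alone gives q41 = false.
(q42) alone gives q42 = true.
That conflicts with the unit clause (NOT q42).
Neither q21 = true nor q21 = false works.
Neither q12 = true nor q12 = false works.
So q11 must be the other value — set q11 = true.
(NOT q21) alone gives q21 = false.
(NOT q31) alone gives q31 = false.
(NOT q41) alone gives q41 = false.
Suppose q22 = true.
(NOT q12) alone gives q12 = false.
(NOT q32) alone gives q32 = false.
(q33) alone gives q33 = true.
(NOT q42) alone gives q42 = false.
(q43) alone gives q43 = true.
That conflicts with the unit clause (NOT q43).
So q22 must be the other value — set q22 = false.
(q23) alone gives q23 = true.
(NOT q13) alone gives q13 = false.
(NOT q33) alone gives q33 = false.
(q32) alone gives q32 = true.
(NOT q12) alone gives q12 = false.
(NOT q42) alone gives q42 = false.
(q43) alone gives q43 = true.
That conflicts with the unit clause (NOT q43).
Neither q22 = true nor q22 = false works.
Neither q11 = true nor q11 = false works.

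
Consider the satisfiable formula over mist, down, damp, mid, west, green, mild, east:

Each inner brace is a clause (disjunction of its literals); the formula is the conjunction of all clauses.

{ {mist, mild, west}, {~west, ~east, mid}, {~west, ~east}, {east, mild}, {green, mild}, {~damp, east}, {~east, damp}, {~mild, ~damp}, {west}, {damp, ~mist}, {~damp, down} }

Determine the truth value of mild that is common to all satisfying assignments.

True

Suppose mild = 0.
Unit clause (east) forces east = 1.
Unit clause (~west) forces west = 0.
That conflicts with the unit clause (west).
So every satisfying assignment has mild = True.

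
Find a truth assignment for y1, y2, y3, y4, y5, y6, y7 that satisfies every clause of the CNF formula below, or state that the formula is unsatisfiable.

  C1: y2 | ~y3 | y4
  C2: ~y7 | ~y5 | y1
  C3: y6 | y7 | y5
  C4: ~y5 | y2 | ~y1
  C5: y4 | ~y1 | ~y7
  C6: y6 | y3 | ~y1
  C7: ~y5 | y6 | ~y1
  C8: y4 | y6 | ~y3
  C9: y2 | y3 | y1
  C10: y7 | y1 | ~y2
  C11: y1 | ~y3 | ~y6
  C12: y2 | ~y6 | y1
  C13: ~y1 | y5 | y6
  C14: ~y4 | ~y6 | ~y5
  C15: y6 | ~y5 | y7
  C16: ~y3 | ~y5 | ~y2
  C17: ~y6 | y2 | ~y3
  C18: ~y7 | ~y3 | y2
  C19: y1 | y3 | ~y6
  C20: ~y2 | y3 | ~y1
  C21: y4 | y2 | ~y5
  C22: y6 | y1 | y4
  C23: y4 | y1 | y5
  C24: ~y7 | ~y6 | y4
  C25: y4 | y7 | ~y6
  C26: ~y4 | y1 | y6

y1 ↦ 1,  y2 ↦ 0,  y3 ↦ 0,  y4 ↦ 1,  y5 ↦ 0,  y6 ↦ 1,  y7 ↦ 0

Suppose y2 = 0.
Suppose y3 = 0.
Unit clause (y1) forces y1 = 1.
Unit clause (~y5) forces y5 = 0.
Unit clause (y6) forces y6 = 1.
Suppose y4 = 1.
Every clause is now satisfied; y7 is unconstrained.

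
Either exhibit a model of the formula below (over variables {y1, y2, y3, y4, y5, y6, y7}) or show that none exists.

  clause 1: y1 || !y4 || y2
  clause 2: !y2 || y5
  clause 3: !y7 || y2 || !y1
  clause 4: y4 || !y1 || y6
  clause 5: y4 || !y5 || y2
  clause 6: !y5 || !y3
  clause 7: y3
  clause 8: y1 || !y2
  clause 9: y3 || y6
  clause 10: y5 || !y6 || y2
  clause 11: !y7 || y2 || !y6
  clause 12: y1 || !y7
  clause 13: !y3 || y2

UNSATISFIABLE

From the singleton clause (y3), y3 = true.
From the singleton clause (!y5), y5 = false.
From the singleton clause (!y2), y2 = false.
But (y2) is also a unit clause — contradiction.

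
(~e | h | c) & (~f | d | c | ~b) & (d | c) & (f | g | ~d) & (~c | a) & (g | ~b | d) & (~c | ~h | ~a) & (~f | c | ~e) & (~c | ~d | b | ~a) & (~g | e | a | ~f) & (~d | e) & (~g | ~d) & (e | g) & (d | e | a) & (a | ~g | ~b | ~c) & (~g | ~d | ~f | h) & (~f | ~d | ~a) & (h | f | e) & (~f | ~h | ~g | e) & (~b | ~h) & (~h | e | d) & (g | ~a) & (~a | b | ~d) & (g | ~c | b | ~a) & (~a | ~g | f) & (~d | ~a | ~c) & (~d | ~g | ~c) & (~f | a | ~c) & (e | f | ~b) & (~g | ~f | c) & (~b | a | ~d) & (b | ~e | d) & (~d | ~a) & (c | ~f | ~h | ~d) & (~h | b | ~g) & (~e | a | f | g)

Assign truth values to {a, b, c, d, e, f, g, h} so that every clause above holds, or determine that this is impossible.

Suppose d = 0.
The clause (c) is unit, so c = 1.
The clause (a) is unit, so a = 1.
The clause (~h) is unit, so h = 0.
The clause (g) is unit, so g = 1.
The clause (f) is unit, so f = 1.
Suppose b = 0.
The clause (~e) is unit, so e = 0.
Every clause now holds.

a ↦ 1,  b ↦ 0,  c ↦ 1,  d ↦ 0,  e ↦ 0,  f ↦ 1,  g ↦ 1,  h ↦ 0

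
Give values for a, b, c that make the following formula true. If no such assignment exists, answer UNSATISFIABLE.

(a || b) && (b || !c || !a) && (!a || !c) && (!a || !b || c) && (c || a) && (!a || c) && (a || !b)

Case a = true:
(!c) alone gives c = false.
That conflicts with the unit clause (c).
Undo a and try a = false.
(b) alone gives b = true.
That conflicts with the unit clause (!b).
Both values of a lead to a conflict.

UNSATISFIABLE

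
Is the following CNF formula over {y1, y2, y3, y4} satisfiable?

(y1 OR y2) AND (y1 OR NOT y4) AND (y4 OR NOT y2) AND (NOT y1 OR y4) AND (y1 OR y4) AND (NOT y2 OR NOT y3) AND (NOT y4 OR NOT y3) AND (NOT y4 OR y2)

Case y1 = true:
From the singleton clause (y4), y4 = true.
From the singleton clause (NOT y3), y3 = false.
From the singleton clause (y2), y2 = true.
Every clause now holds.
A satisfying assignment: y1 ↦ true,  y2 ↦ true,  y3 ↦ false,  y4 ↦ true.

Satisfiable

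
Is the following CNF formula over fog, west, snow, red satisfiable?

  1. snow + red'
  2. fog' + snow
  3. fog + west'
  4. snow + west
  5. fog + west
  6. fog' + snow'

No

Suppose snow = 1.
The clause (fog') is unit, so fog = 0.
The clause (west') is unit, so west = 0.
Now (west) is unsatisfied and unit — conflict.
Backtrack on snow: now try snow = 0.
The clause (red') is unit, so red = 0.
The clause (fog') is unit, so fog = 0.
The clause (west') is unit, so west = 0.
Now (west) is unsatisfied and unit — conflict.
Neither snow = 1 nor snow = 0 works.
No assignment satisfies every clause.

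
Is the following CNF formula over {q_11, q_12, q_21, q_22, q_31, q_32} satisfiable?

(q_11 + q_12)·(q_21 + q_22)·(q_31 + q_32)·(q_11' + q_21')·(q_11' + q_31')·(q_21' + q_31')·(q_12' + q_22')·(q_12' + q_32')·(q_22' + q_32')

Try q_11 = 1.
(q_21') alone gives q_21 = 0.
(q_22) alone gives q_22 = 1.
(q_31') alone gives q_31 = 0.
(q_32) alone gives q_32 = 1.
But (q_32') is also a unit clause — contradiction.
Undo q_11 and try q_11 = 0.
(q_12) alone gives q_12 = 1.
(q_22') alone gives q_22 = 0.
(q_21) alone gives q_21 = 1.
(q_31') alone gives q_31 = 0.
(q_32) alone gives q_32 = 1.
But (q_32') is also a unit clause — contradiction.
Either choice for q_11 ends in contradiction.
No assignment satisfies every clause.

Unsatisfiable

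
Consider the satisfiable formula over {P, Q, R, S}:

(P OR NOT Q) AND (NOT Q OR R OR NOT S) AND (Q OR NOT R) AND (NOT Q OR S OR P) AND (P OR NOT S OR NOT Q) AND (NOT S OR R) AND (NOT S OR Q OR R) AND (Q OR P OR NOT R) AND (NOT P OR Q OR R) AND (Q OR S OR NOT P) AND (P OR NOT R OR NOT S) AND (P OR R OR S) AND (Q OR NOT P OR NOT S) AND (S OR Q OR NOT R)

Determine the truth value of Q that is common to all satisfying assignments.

Suppose Q = false.
The clause (NOT R) is unit, so R = false.
The clause (NOT S) is unit, so S = false.
The clause (NOT P) is unit, so P = false.
Now (P) is unsatisfied and unit — conflict.
So every satisfying assignment has Q = True.

True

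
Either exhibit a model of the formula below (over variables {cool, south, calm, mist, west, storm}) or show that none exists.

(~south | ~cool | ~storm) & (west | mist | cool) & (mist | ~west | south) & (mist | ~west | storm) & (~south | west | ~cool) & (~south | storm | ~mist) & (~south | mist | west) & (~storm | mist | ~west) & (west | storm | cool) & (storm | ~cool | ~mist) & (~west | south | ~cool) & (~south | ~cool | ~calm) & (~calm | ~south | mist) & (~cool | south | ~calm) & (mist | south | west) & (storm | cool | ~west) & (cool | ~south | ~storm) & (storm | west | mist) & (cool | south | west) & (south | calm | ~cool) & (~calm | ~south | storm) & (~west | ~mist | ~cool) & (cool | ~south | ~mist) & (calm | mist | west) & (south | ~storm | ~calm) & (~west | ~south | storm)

cool: 0,  south: 0,  calm: 0,  mist: 1,  west: 1,  storm: 1

Case south = 0:
Case mist = 1:
Case storm = 1:
The clause (~calm) is unit, so calm = 0.
The clause (~cool) is unit, so cool = 0.
The clause (west) is unit, so west = 1.
All clauses are satisfied.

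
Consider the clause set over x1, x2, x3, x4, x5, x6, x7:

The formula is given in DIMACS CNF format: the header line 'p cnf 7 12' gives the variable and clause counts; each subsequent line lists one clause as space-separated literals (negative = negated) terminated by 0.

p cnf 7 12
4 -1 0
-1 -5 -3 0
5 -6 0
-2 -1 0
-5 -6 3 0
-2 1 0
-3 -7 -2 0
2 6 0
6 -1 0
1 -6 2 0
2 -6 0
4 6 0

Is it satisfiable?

No, unsatisfiable

Case x4 = True:
Case x5 = True:
Case x1 = False:
(¬x2) alone gives x2 = False.
(x6) alone gives x6 = True.
Now (¬x6) is unsatisfied and unit — conflict.
Undo x1 and try x1 = True.
(¬x3) alone gives x3 = False.
(¬x2) alone gives x2 = False.
(¬x6) alone gives x6 = False.
Now (x6) is unsatisfied and unit — conflict.
Both values of x1 lead to a conflict.
Undo x5 and try x5 = False.
(¬x6) alone gives x6 = False.
(x2) alone gives x2 = True.
(¬x1) alone gives x1 = False.
Now (x1) is unsatisfied and unit — conflict.
Both values of x5 lead to a conflict.
Undo x4 and try x4 = False.
(¬x1) alone gives x1 = False.
(¬x2) alone gives x2 = False.
(x6) alone gives x6 = True.
Now (¬x6) is unsatisfied and unit — conflict.
Both values of x4 lead to a conflict.
No assignment satisfies every clause.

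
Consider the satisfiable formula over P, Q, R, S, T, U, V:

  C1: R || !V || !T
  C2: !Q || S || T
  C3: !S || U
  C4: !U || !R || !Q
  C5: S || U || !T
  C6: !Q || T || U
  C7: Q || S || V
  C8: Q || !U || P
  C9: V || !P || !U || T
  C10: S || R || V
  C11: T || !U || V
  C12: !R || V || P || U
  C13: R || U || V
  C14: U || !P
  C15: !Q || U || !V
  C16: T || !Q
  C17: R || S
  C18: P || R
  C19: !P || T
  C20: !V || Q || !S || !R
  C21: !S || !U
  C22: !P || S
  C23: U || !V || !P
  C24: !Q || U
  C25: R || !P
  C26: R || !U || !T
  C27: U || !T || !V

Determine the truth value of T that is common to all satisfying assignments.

Suppose T = true.
Case R = true:
Case S = false:
From the singleton clause (U), U = true.
From the singleton clause (!Q), Q = false.
From the singleton clause (V), V = true.
From the singleton clause (P), P = true.
That conflicts with the unit clause (!P).
That branch fails; take S = true instead.
From the singleton clause (U), U = true.
That conflicts with the unit clause (!U).
Neither S = true nor S = false works.
That branch fails; take R = false instead.
From the singleton clause (!V), V = false.
From the singleton clause (S), S = true.
From the singleton clause (U), U = true.
That conflicts with the unit clause (!U).
Neither R = true nor R = false works.
So every satisfying assignment has T = False.

False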